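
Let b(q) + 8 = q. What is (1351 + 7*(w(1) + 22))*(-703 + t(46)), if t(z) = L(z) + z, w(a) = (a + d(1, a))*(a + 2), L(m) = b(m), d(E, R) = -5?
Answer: -879599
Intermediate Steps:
b(q) = -8 + q
L(m) = -8 + m
w(a) = (-5 + a)*(2 + a) (w(a) = (a - 5)*(a + 2) = (-5 + a)*(2 + a))
t(z) = -8 + 2*z (t(z) = (-8 + z) + z = -8 + 2*z)
(1351 + 7*(w(1) + 22))*(-703 + t(46)) = (1351 + 7*((-10 + 1² - 3*1) + 22))*(-703 + (-8 + 2*46)) = (1351 + 7*((-10 + 1 - 3) + 22))*(-703 + (-8 + 92)) = (1351 + 7*(-12 + 22))*(-703 + 84) = (1351 + 7*10)*(-619) = (1351 + 70)*(-619) = 1421*(-619) = -879599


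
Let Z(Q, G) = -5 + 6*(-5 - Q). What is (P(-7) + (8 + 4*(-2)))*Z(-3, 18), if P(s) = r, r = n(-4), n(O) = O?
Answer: 68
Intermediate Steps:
r = -4
Z(Q, G) = -35 - 6*Q (Z(Q, G) = -5 + (-30 - 6*Q) = -35 - 6*Q)
P(s) = -4
(P(-7) + (8 + 4*(-2)))*Z(-3, 18) = (-4 + (8 + 4*(-2)))*(-35 - 6*(-3)) = (-4 + (8 - 8))*(-35 + 18) = (-4 + 0)*(-17) = -4*(-17) = 68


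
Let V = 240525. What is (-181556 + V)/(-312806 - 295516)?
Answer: -58969/608322 ≈ -0.096937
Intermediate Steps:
(-181556 + V)/(-312806 - 295516) = (-181556 + 240525)/(-312806 - 295516) = 58969/(-608322) = 58969*(-1/608322) = -58969/608322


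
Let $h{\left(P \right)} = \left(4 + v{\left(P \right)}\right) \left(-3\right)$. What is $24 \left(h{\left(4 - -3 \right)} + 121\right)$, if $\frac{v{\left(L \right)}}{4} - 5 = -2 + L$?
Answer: $-264$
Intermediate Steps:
$v{\left(L \right)} = 12 + 4 L$ ($v{\left(L \right)} = 20 + 4 \left(-2 + L\right) = 20 + \left(-8 + 4 L\right) = 12 + 4 L$)
$h{\left(P \right)} = -48 - 12 P$ ($h{\left(P \right)} = \left(4 + \left(12 + 4 P\right)\right) \left(-3\right) = \left(16 + 4 P\right) \left(-3\right) = -48 - 12 P$)
$24 \left(h{\left(4 - -3 \right)} + 121\right) = 24 \left(\left(-48 - 12 \left(4 - -3\right)\right) + 121\right) = 24 \left(\left(-48 - 12 \left(4 + 3\right)\right) + 121\right) = 24 \left(\left(-48 - 84\right) + 121\right) = 24 \left(-132 + 121\right) = 24 \left(-11\right) = -264$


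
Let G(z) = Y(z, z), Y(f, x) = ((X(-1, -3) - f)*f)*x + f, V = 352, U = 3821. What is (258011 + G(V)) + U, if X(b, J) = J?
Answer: -43723736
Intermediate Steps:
Y(f, x) = f + f*x*(-3 - f) (Y(f, x) = ((-3 - f)*f)*x + f = (f*(-3 - f))*x + f = f*x*(-3 - f) + f = f + f*x*(-3 - f))
G(z) = z*(1 - z**2 - 3*z) (G(z) = z*(1 - 3*z - z*z) = z*(1 - 3*z - z**2) = z*(1 - z**2 - 3*z))
(258011 + G(V)) + U = (258011 + 352*(1 - 1*352**2 - 3*352)) + 3821 = (258011 + 352*(1 - 1*123904 - 1056)) + 3821 = (258011 + 352*(1 - 123904 - 1056)) + 3821 = (258011 + 352*(-124959)) + 3821 = (258011 - 43985568) + 3821 = -43727557 + 3821 = -43723736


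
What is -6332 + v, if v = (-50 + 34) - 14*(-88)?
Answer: -5116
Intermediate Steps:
v = 1216 (v = -16 + 1232 = 1216)
-6332 + v = -6332 + 1216 = -5116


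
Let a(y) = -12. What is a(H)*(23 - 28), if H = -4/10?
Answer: 60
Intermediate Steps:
H = -2/5 (H = -4*1/10 = -2/5 ≈ -0.40000)
a(H)*(23 - 28) = -12*(23 - 28) = -12*(-5) = 60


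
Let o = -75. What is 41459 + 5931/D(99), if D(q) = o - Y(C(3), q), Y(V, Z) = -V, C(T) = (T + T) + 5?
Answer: 2647445/64 ≈ 41366.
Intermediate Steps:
C(T) = 5 + 2*T (C(T) = 2*T + 5 = 5 + 2*T)
D(q) = -64 (D(q) = -75 - (-1)*(5 + 2*3) = -75 - (-1)*(5 + 6) = -75 - (-1)*11 = -75 - 1*(-11) = -75 + 11 = -64)
41459 + 5931/D(99) = 41459 + 5931/(-64) = 41459 + 5931*(-1/64) = 41459 - 5931/64 = 2647445/64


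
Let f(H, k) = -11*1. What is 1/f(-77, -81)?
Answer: -1/11 ≈ -0.090909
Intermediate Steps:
f(H, k) = -11
1/f(-77, -81) = 1/(-11) = -1/11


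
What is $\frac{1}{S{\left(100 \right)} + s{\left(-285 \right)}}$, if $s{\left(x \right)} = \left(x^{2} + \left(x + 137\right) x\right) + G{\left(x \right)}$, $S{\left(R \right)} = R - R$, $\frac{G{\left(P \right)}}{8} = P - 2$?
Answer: $\frac{1}{121109} \approx 8.257 \cdot 10^{-6}$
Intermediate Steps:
$G{\left(P \right)} = -16 + 8 P$ ($G{\left(P \right)} = 8 \left(P - 2\right) = 8 \left(-2 + P\right) = -16 + 8 P$)
$S{\left(R \right)} = 0$
$s{\left(x \right)} = -16 + x^{2} + 8 x + x \left(137 + x\right)$ ($s{\left(x \right)} = \left(x^{2} + \left(x + 137\right) x\right) + \left(-16 + 8 x\right) = \left(x^{2} + \left(137 + x\right) x\right) + \left(-16 + 8 x\right) = \left(x^{2} + x \left(137 + x\right)\right) + \left(-16 + 8 x\right) = -16 + x^{2} + 8 x + x \left(137 + x\right)$)
$\frac{1}{S{\left(100 \right)} + s{\left(-285 \right)}} = \frac{1}{0 + \left(-16 + 2 \left(-285\right)^{2} + 145 \left(-285\right)\right)} = \frac{1}{0 - -121109} = \frac{1}{0 + 121109} = \frac{1}{121109}$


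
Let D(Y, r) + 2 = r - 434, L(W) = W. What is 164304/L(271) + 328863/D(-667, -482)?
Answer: 20569733/82926 ≈ 248.05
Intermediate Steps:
D(Y, r) = -436 + r (D(Y, r) = -2 + (r - 434) = -2 + (-434 + r) = -436 + r)
164304/L(271) + 328863/D(-667, -482) = 164304/271 + 328863/(-436 - 482) = 164304*(1/271) + 328863/(-918) = 164304/271 + 328863*(-1/918) = 164304/271 - 109621/306 = 20569733/82926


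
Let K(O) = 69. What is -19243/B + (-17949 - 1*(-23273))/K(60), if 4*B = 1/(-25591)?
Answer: 135915546512/69 ≈ 1.9698e+9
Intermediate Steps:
B = -1/102364 (B = (¼)/(-25591) = (¼)*(-1/25591) = -1/102364 ≈ -9.7691e-6)
-19243/B + (-17949 - 1*(-23273))/K(60) = -19243/(-1/102364) + (-17949 - 1*(-23273))/69 = -19243*(-102364) + (-17949 + 23273)*(1/69) = 1969790452 + 5324*(1/69) = 1969790452 + 5324/69 = 135915546512/69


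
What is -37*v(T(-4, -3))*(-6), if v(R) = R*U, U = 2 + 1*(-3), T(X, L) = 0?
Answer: 0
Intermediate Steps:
U = -1 (U = 2 - 3 = -1)
v(R) = -R (v(R) = R*(-1) = -R)
-37*v(T(-4, -3))*(-6) = -37*(-1*0)*(-6) = -0*(-6) = -37*0 = 0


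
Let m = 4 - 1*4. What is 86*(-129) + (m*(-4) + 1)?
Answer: -11093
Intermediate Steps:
m = 0 (m = 4 - 4 = 0)
86*(-129) + (m*(-4) + 1) = 86*(-129) + (0*(-4) + 1) = -11094 + (0 + 1) = -11094 + 1 = -11093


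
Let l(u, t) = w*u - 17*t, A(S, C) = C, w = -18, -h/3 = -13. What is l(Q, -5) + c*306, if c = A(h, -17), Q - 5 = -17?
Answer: -4901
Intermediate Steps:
h = 39 (h = -3*(-13) = 39)
Q = -12 (Q = 5 - 17 = -12)
c = -17
l(u, t) = -18*u - 17*t
l(Q, -5) + c*306 = (-18*(-12) - 17*(-5)) - 17*306 = (216 + 85) - 5202 = 301 - 5202 = -4901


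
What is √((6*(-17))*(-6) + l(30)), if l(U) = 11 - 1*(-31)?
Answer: √654 ≈ 25.573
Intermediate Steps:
l(U) = 42 (l(U) = 11 + 31 = 42)
√((6*(-17))*(-6) + l(30)) = √((6*(-17))*(-6) + 42) = √(-102*(-6) + 42) = √(612 + 42) = √654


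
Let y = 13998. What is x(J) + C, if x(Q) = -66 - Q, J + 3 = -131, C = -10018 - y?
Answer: -23948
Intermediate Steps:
C = -24016 (C = -10018 - 1*13998 = -10018 - 13998 = -24016)
J = -134 (J = -3 - 131 = -134)
x(J) + C = (-66 - 1*(-134)) - 24016 = (-66 + 134) - 24016 = 68 - 24016 = -23948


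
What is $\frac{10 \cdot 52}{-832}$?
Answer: $- \frac{5}{8} \approx -0.625$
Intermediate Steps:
$\frac{10 \cdot 52}{-832} = 520 \left(- \frac{1}{832}\right) = - \frac{5}{8}$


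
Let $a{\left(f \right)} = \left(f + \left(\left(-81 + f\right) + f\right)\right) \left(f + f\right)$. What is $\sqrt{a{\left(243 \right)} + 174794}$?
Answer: $\sqrt{489722} \approx 699.8$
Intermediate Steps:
$a{\left(f \right)} = 2 f \left(-81 + 3 f\right)$ ($a{\left(f \right)} = \left(f + \left(-81 + 2 f\right)\right) 2 f = \left(-81 + 3 f\right) 2 f = 2 f \left(-81 + 3 f\right)$)
$\sqrt{a{\left(243 \right)} + 174794} = \sqrt{6 \cdot 243 \left(-27 + 243\right) + 174794} = \sqrt{6 \cdot 243 \cdot 216 + 174794} = \sqrt{314928 + 174794} = \sqrt{489722}$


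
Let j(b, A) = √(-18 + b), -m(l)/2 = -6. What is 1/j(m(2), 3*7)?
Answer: -I*√6/6 ≈ -0.40825*I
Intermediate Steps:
m(l) = 12 (m(l) = -2*(-6) = 12)
1/j(m(2), 3*7) = 1/(√(-18 + 12)) = 1/(√(-6)) = 1/(I*√6) = -I*√6/6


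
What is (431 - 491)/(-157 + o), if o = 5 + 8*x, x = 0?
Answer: 15/38 ≈ 0.39474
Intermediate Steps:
o = 5 (o = 5 + 8*0 = 5 + 0 = 5)
(431 - 491)/(-157 + o) = (431 - 491)/(-157 + 5) = -60/(-152) = -60*(-1/152) = 15/38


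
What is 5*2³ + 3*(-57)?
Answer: -131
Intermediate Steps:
5*2³ + 3*(-57) = 5*8 - 171 = 40 - 171 = -131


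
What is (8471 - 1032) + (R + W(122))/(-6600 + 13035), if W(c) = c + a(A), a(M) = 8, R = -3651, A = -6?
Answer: 47866444/6435 ≈ 7438.5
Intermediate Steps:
W(c) = 8 + c (W(c) = c + 8 = 8 + c)
(8471 - 1032) + (R + W(122))/(-6600 + 13035) = (8471 - 1032) + (-3651 + (8 + 122))/(-6600 + 13035) = 7439 + (-3651 + 130)/6435 = 7439 - 3521*1/6435 = 7439 - 3521/6435 = 47866444/6435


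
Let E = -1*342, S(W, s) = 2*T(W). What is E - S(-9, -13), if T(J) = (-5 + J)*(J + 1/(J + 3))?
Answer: -1796/3 ≈ -598.67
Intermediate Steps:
T(J) = (-5 + J)*(J + 1/(3 + J))
S(W, s) = 2*(-5 + W³ - 14*W - 2*W²)/(3 + W) (S(W, s) = 2*((-5 + W³ - 14*W - 2*W²)/(3 + W)) = 2*(-5 + W³ - 14*W - 2*W²)/(3 + W))
E = -342
E - S(-9, -13) = -342 - 2*(-5 + (-9)³ - 14*(-9) - 2*(-9)²)/(3 - 9) = -342 - 2*(-5 - 729 + 126 - 2*81)/(-6) = -342 - 2*(-1)*(-5 - 729 + 126 - 162)/6 = -342 - 2*(-1)*(-770)/6 = -342 - 1*770/3 = -342 - 770/3 = -1796/3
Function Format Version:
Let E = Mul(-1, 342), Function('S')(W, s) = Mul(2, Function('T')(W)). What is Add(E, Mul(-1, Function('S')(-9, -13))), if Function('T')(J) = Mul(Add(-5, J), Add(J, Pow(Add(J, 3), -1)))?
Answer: Rational(-1796, 3) ≈ -598.67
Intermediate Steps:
Function('T')(J) = Mul(Add(-5, J), Add(J, Pow(Add(3, J), -1)))
Function('S')(W, s) = Mul(2, Pow(Add(3, W), -1), Add(-5, Pow(W, 3), Mul(-14, W), Mul(-2, Pow(W, 2)))) (Function('S')(W, s) = Mul(2, Mul(Pow(Add(3, W), -1), Add(-5, Pow(W, 3), Mul(-14, W), Mul(-2, Pow(W, 2))))) = Mul(2, Pow(Add(3, W), -1), Add(-5, Pow(W, 3), Mul(-14, W), Mul(-2, Pow(W, 2)))))
E = -342
Add(E, Mul(-1, Function('S')(-9, -13))) = Add(-342, Mul(-1, Mul(2, Pow(Add(3, -9), -1), Add(-5, Pow(-9, 3), Mul(-14, -9), Mul(-2, Pow(-9, 2)))))) = Add(-342, Mul(-1, Mul(2, Pow(-6, -1), Add(-5, -729, 126, Mul(-2, 81))))) = Add(-342, Mul(-1, Mul(2, Rational(-1, 6), Add(-5, -729, 126, -162)))) = Add(-342, Mul(-1, Mul(2, Rational(-1, 6), -770))) = Add(-342, Mul(-1, Rational(770, 3))) = Add(-342, Rational(-770, 3)) = Rational(-1796, 3)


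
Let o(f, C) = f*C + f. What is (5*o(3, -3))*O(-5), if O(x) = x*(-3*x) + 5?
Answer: 2100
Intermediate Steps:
o(f, C) = f + C*f (o(f, C) = C*f + f = f + C*f)
O(x) = 5 - 3*x**2 (O(x) = -3*x**2 + 5 = 5 - 3*x**2)
(5*o(3, -3))*O(-5) = (5*(3*(1 - 3)))*(5 - 3*(-5)**2) = (5*(3*(-2)))*(5 - 3*25) = (5*(-6))*(5 - 75) = -30*(-70) = 2100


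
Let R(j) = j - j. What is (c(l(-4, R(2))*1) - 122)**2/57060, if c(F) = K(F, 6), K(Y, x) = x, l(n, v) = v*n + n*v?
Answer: 3364/14265 ≈ 0.23582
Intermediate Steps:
R(j) = 0
l(n, v) = 2*n*v (l(n, v) = n*v + n*v = 2*n*v)
c(F) = 6
(c(l(-4, R(2))*1) - 122)**2/57060 = (6 - 122)**2/57060 = (-116)**2*(1/57060) = 13456*(1/57060) = 3364/14265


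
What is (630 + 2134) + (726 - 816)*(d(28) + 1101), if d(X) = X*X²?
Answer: -2072006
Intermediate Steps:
d(X) = X³
(630 + 2134) + (726 - 816)*(d(28) + 1101) = (630 + 2134) + (726 - 816)*(28³ + 1101) = 2764 - 90*(21952 + 1101) = 2764 - 90*23053 = 2764 - 2074770 = -2072006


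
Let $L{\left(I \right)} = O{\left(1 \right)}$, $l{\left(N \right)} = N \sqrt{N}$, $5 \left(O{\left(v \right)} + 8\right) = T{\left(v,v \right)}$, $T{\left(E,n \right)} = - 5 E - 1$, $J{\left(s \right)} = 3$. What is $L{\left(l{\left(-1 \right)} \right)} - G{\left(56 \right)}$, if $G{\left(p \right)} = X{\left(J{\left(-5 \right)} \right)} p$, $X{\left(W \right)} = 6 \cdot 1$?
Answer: $- \frac{1726}{5} \approx -345.2$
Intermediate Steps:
$T{\left(E,n \right)} = -1 - 5 E$
$O{\left(v \right)} = - \frac{41}{5} - v$ ($O{\left(v \right)} = -8 + \frac{-1 - 5 v}{5} = -8 - \left(\frac{1}{5} + v\right) = - \frac{41}{5} - v$)
$X{\left(W \right)} = 6$
$l{\left(N \right)} = N^{\frac{3}{2}}$
$L{\left(I \right)} = - \frac{46}{5}$ ($L{\left(I \right)} = - \frac{41}{5} - 1 = - \frac{46}{5}$)
$G{\left(p \right)} = 6 p$
$L{\left(l{\left(-1 \right)} \right)} - G{\left(56 \right)} = - \frac{46}{5} - 6 \cdot 56 = - \frac{46}{5} - 336 = - \frac{1726}{5}$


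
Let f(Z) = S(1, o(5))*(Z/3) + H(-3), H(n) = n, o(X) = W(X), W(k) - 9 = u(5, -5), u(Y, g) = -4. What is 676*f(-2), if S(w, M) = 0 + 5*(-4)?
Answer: 20956/3 ≈ 6985.3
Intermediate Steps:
W(k) = 5 (W(k) = 9 - 4 = 5)
o(X) = 5
S(w, M) = -20 (S(w, M) = 0 - 20 = -20)
f(Z) = -3 - 20*Z/3 (f(Z) = -20*Z/3 - 3 = -3 - 20*Z/3)
676*f(-2) = 676*(-3 - 20/3*(-2)) = 676*(-3 + 40/3) = 676*(31/3) = 20956/3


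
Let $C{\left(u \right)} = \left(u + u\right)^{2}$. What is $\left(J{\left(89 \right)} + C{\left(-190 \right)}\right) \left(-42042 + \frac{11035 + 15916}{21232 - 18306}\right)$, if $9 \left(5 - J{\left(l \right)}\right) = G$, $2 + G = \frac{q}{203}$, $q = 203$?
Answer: $- \frac{79920392784443}{13167} \approx -6.0697 \cdot 10^{9}$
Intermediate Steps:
$G = -1$ ($G = -2 + \frac{203}{203} = -2 + 203 \cdot \frac{1}{203} = -2 + 1 = -1$)
$J{\left(l \right)} = \frac{46}{9}$ ($J{\left(l \right)} = 5 - - \frac{1}{9} = 5 + \frac{1}{9} = \frac{46}{9}$)
$C{\left(u \right)} = 4 u^{2}$ ($C{\left(u \right)} = \left(2 u\right)^{2} = 4 u^{2}$)
$\left(J{\left(89 \right)} + C{\left(-190 \right)}\right) \left(-42042 + \frac{11035 + 15916}{21232 - 18306}\right) = \left(\frac{46}{9} + 4 \left(-190\right)^{2}\right) \left(-42042 + \frac{11035 + 15916}{21232 - 18306}\right) = \left(\frac{46}{9} + 4 \cdot 36100\right) \left(-42042 + \frac{26951}{2926}\right) = \left(\frac{46}{9} + 144400\right) \left(-42042 + 26951 \cdot \frac{1}{2926}\right) = \frac{1299646 \left(-42042 + \frac{26951}{2926}\right)}{9} = \frac{1299646}{9} \left(- \frac{122987941}{2926}\right) = - \frac{79920392784443}{13167}$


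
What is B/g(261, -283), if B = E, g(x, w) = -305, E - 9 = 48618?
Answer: -48627/305 ≈ -159.43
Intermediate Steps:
E = 48627 (E = 9 + 48618 = 48627)
B = 48627
B/g(261, -283) = 48627/(-305) = 48627*(-1/305) = -48627/305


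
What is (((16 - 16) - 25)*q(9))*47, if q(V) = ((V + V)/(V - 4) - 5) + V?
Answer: -8930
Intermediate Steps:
q(V) = -5 + V + 2*V/(-4 + V) (q(V) = ((2*V)/(-4 + V) - 5) + V = (2*V/(-4 + V) - 5) + V = (-5 + 2*V/(-4 + V)) + V = -5 + V + 2*V/(-4 + V))
(((16 - 16) - 25)*q(9))*47 = (((16 - 16) - 25)*((20 + 9**2 - 7*9)/(-4 + 9)))*47 = ((0 - 25)*((20 + 81 - 63)/5))*47 = -5*38*47 = -25*38/5*47 = -190*47 = -8930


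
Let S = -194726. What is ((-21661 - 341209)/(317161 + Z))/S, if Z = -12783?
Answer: 181435/29635155214 ≈ 6.1223e-6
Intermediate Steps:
((-21661 - 341209)/(317161 + Z))/S = ((-21661 - 341209)/(317161 - 12783))/(-194726) = -362870/304378*(-1/194726) = -362870*1/304378*(-1/194726) = -181435/152189*(-1/194726) = 181435/29635155214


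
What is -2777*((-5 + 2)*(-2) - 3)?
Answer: -8331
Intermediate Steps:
-2777*((-5 + 2)*(-2) - 3) = -2777*(-3*(-2) - 3) = -2777*(6 - 3) = -2777*3 = -8331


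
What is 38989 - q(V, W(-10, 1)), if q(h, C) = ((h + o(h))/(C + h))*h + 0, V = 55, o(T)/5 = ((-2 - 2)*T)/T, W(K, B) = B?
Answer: 311637/8 ≈ 38955.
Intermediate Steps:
o(T) = -20 (o(T) = 5*(((-2 - 2)*T)/T) = 5*((-4*T)/T) = 5*(-4) = -20)
q(h, C) = h*(-20 + h)/(C + h) (q(h, C) = ((h - 20)/(C + h))*h + 0 = ((-20 + h)/(C + h))*h + 0 = h*(-20 + h)/(C + h) + 0 = h*(-20 + h)/(C + h))
38989 - q(V, W(-10, 1)) = 38989 - 55*(-20 + 55)/(1 + 55) = 38989 - 55*35/56 = 38989 - 1*275/8 = 38989 - 275/8 = 311637/8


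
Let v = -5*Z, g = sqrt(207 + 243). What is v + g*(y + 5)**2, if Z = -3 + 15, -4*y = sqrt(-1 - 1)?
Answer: -60 - 75*I + 2985*sqrt(2)/8 ≈ 467.68 - 75.0*I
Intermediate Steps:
g = 15*sqrt(2) (g = sqrt(450) = 15*sqrt(2) ≈ 21.213)
y = -I*sqrt(2)/4 (y = -sqrt(-1 - 1)/4 = -I*sqrt(2)/4 ≈ -0.35355*I)
Z = 12
v = -60 (v = -5*12 = -60)
v + g*(y + 5)**2 = -60 + (15*sqrt(2))*(-I*sqrt(2)/4 + 5)**2 = -60 + (15*sqrt(2))*(5 - I*sqrt(2)/4)**2 = -60 + 15*sqrt(2)*(5 - I*sqrt(2)/4)**2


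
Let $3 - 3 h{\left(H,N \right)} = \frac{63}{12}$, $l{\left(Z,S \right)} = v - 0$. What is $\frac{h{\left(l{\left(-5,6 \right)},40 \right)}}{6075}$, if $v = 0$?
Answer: $- \frac{1}{8100} \approx -0.00012346$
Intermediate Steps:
$l{\left(Z,S \right)} = 0$ ($l{\left(Z,S \right)} = 0 - 0 = 0 + 0 = 0$)
$h{\left(H,N \right)} = - \frac{3}{4}$ ($h{\left(H,N \right)} = 1 - \frac{63 \cdot \frac{1}{12}}{3} = 1 - \frac{7}{4} = - \frac{3}{4}$)
$\frac{h{\left(l{\left(-5,6 \right)},40 \right)}}{6075} = - \frac{3}{4 \cdot 6075} = \left(- \frac{3}{4}\right) \frac{1}{6075} = - \frac{1}{8100}$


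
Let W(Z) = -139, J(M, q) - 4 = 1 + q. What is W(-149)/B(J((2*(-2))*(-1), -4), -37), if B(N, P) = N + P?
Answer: 139/36 ≈ 3.8611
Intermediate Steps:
J(M, q) = 5 + q (J(M, q) = 4 + (1 + q) = 5 + q)
W(-149)/B(J((2*(-2))*(-1), -4), -37) = -139/((5 - 4) - 37) = -139/(1 - 37) = -139/(-36) = -139*(-1/36) = 139/36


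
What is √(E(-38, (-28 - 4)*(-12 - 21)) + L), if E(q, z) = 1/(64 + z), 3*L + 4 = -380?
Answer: 23*I*√18970/280 ≈ 11.314*I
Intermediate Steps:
L = -128 (L = -4/3 + (⅓)*(-380) = -4/3 - 380/3 = -128)
√(E(-38, (-28 - 4)*(-12 - 21)) + L) = √(1/(64 + (-28 - 4)*(-12 - 21)) - 128) = √(1/(64 - 32*(-33)) - 128) = √(1/(64 + 1056) - 128) = √(1/1120 - 128) = √(-143359/1120) = 23*I*√18970/280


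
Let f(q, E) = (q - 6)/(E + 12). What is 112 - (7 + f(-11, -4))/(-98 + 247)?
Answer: 133465/1192 ≈ 111.97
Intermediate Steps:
f(q, E) = (-6 + q)/(12 + E)
112 - (7 + f(-11, -4))/(-98 + 247) = 112 - (7 + (-6 - 11)/(12 - 4))/(-98 + 247) = 112 - (7 - 17/8)/149 = 112 - 39/(8*149) = 112 - 1*39/1192 = 112 - 39/1192 = 133465/1192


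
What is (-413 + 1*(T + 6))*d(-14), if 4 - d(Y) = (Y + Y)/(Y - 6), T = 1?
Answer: -5278/5 ≈ -1055.6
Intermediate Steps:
d(Y) = 4 - 2*Y/(-6 + Y) (d(Y) = 4 - (Y + Y)/(Y - 6) = 4 - 2*Y/(-6 + Y))
(-413 + 1*(T + 6))*d(-14) = (-413 + 1*(1 + 6))*(2*(-12 - 14)/(-6 - 14)) = (-413 + 1*7)*(2*(-26)/(-20)) = (-413 + 7)*(2*(-1/20)*(-26)) = -406*13/5 = -5278/5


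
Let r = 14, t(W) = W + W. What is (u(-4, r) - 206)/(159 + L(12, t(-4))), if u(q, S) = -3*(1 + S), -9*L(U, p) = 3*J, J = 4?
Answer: -753/473 ≈ -1.5920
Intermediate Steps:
t(W) = 2*W
L(U, p) = -4/3
u(q, S) = -3 - 3*S
(u(-4, r) - 206)/(159 + L(12, t(-4))) = ((-3 - 3*14) - 206)/(159 - 4/3) = ((-3 - 42) - 206)/(473/3) = (-45 - 206)*(3/473) = -251*3/473 = -753/473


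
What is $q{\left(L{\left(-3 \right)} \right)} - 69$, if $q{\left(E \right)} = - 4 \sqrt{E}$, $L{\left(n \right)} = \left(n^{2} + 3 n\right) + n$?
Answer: $-69 - 4 i \sqrt{3} \approx -69.0 - 6.9282 i$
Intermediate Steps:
$L{\left(n \right)} = n^{2} + 4 n$
$q{\left(L{\left(-3 \right)} \right)} - 69 = - 4 \sqrt{- 3 \left(4 - 3\right)} - 69 = - 4 \sqrt{\left(-3\right) 1} - 69 = - 4 \sqrt{-3} - 69 = - 4 i \sqrt{3} - 69 = -69 - 4 i \sqrt{3}$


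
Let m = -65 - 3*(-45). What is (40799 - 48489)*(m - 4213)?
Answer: 31859670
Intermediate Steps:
m = 70 (m = -65 + 135 = 70)
(40799 - 48489)*(m - 4213) = (40799 - 48489)*(70 - 4213) = -7690*(-4143) = 31859670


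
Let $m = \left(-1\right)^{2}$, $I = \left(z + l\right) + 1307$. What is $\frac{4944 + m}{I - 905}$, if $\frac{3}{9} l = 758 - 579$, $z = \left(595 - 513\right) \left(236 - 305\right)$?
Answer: $- \frac{4945}{4719} \approx -1.0479$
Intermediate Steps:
$z = -5658$ ($z = 82 \left(-69\right) = -5658$)
$l = 537$ ($l = 3 \left(758 - 579\right) = 3 \cdot 179 = 537$)
$I = -3814$ ($I = \left(-5658 + 537\right) + 1307 = -5121 + 1307 = -3814$)
$m = 1$
$\frac{4944 + m}{I - 905} = \frac{4944 + 1}{-3814 - 905} = \frac{4945}{-4719} = 4945 \left(- \frac{1}{4719}\right) = - \frac{4945}{4719}$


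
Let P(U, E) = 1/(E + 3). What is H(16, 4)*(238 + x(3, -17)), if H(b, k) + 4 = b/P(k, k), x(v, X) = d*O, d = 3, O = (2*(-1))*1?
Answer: 25056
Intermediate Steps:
P(U, E) = 1/(3 + E)
O = -2 (O = -2*1 = -2)
x(v, X) = -6 (x(v, X) = 3*(-2) = -6)
H(b, k) = -4 + b*(3 + k) (H(b, k) = -4 + b/(1/(3 + k)) = -4 + b*(3 + k))
H(16, 4)*(238 + x(3, -17)) = (-4 + 16*(3 + 4))*(238 - 6) = (-4 + 16*7)*232 = (-4 + 112)*232 = 108*232 = 25056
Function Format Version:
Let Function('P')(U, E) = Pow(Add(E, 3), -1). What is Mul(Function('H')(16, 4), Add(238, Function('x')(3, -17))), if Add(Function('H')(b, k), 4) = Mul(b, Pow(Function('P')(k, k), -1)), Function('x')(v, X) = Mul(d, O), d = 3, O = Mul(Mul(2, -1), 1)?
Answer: 25056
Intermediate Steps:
Function('P')(U, E) = Pow(Add(3, E), -1)
O = -2 (O = Mul(-2, 1) = -2)
Function('x')(v, X) = -6 (Function('x')(v, X) = Mul(3, -2) = -6)
Function('H')(b, k) = Add(-4, Mul(b, Add(3, k))) (Function('H')(b, k) = Add(-4, Mul(b, Pow(Pow(Add(3, k), -1), -1))) = Add(-4, Mul(b, Add(3, k))))
Mul(Function('H')(16, 4), Add(238, Function('x')(3, -17))) = Mul(Add(-4, Mul(16, Add(3, 4))), Add(238, -6)) = Mul(Add(-4, Mul(16, 7)), 232) = Mul(Add(-4, 112), 232) = Mul(108, 232) = 25056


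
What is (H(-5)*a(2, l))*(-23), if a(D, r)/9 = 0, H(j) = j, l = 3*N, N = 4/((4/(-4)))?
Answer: 0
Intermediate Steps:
N = -4 (N = 4/((4*(-¼))) = 4/(-1) = 4*(-1) = -4)
l = -12 (l = 3*(-4) = -12)
a(D, r) = 0 (a(D, r) = 9*0 = 0)
(H(-5)*a(2, l))*(-23) = -5*0*(-23) = 0*(-23) = 0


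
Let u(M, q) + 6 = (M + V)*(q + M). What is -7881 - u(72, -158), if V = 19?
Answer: -49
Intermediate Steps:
u(M, q) = -6 + (19 + M)*(M + q) (u(M, q) = -6 + (M + 19)*(q + M) = -6 + (19 + M)*(M + q))
-7881 - u(72, -158) = -7881 - (-6 + 72² + 19*72 + 19*(-158) + 72*(-158)) = -7881 - (-6 + 5184 + 1368 - 3002 - 11376) = -7881 - 1*(-7832) = -7881 + 7832 = -49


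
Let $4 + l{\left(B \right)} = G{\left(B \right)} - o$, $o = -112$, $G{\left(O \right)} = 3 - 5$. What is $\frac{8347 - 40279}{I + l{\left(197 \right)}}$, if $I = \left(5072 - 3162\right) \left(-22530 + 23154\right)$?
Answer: $- \frac{15966}{595973} \approx -0.02679$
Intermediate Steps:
$G{\left(O \right)} = -2$ ($G{\left(O \right)} = 3 - 5 = -2$)
$I = 1191840$ ($I = 1910 \cdot 624 = 1191840$)
$l{\left(B \right)} = 106$ ($l{\left(B \right)} = -4 - -110 = -4 + \left(-2 + 112\right) = -4 + 110 = 106$)
$\frac{8347 - 40279}{I + l{\left(197 \right)}} = \frac{8347 - 40279}{1191840 + 106} = - \frac{31932}{1191946} = \left(-31932\right) \frac{1}{1191946} = - \frac{15966}{595973}$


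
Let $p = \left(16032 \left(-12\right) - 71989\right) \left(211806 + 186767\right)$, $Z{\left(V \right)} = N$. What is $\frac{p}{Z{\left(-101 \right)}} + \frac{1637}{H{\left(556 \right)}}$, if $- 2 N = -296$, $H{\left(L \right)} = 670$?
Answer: $- \frac{35299599688077}{49580} \approx -7.1197 \cdot 10^{8}$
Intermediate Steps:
$N = 148$ ($N = \left(- \frac{1}{2}\right) \left(-296\right) = 148$)
$Z{\left(V \right)} = 148$
$p = -105371939729$ ($p = \left(-192384 - 71989\right) 398573 = \left(-264373\right) 398573 = -105371939729$)
$\frac{p}{Z{\left(-101 \right)}} + \frac{1637}{H{\left(556 \right)}} = - \frac{105371939729}{148} + \frac{1637}{670} = - \frac{35299599688077}{49580}$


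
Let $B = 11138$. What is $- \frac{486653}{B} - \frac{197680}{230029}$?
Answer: $- \frac{114146062777}{2562063002} \approx -44.552$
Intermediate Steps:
$- \frac{486653}{B} - \frac{197680}{230029} = - \frac{486653}{11138} - \frac{197680}{230029} = - \frac{114146062777}{2562063002}$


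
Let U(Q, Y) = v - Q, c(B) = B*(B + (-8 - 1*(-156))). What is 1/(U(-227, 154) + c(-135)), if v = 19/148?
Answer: -148/226125 ≈ -0.00065451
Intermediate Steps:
c(B) = B*(148 + B) (c(B) = B*(B + (-8 + 156)) = B*(B + 148) = B*(148 + B))
v = 19/148 (v = 19*(1/148) = 19/148 ≈ 0.12838)
U(Q, Y) = 19/148 - Q
1/(U(-227, 154) + c(-135)) = 1/((19/148 - 1*(-227)) - 135*(148 - 135)) = 1/((19/148 + 227) - 135*13) = 1/(33615/148 - 1755) = 1/(-226125/148) = -148/226125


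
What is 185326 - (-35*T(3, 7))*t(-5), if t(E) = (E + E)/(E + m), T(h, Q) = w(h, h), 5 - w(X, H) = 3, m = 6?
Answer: 184626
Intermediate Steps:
w(X, H) = 2 (w(X, H) = 5 - 1*3 = 5 - 3 = 2)
T(h, Q) = 2
t(E) = 2*E/(6 + E) (t(E) = (E + E)/(E + 6) = (2*E)/(6 + E) = 2*E/(6 + E))
185326 - (-35*T(3, 7))*t(-5) = 185326 - (-35*2)*2*(-5)/(6 - 5) = 185326 - (-70)*2*(-5)/1 = 185326 - (-70)*2*(-5)*1 = 185326 - (-70)*(-10) = 185326 - 1*700 = 185326 - 700 = 184626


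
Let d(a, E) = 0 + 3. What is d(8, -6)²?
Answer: 9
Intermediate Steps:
d(a, E) = 3
d(8, -6)² = 3² = 9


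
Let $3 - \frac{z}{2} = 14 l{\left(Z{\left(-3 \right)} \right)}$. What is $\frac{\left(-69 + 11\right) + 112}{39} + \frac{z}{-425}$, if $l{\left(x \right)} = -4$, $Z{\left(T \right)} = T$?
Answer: $\frac{6116}{5525} \approx 1.107$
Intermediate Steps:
$z = 118$ ($z = 6 - 2 \cdot 14 \left(-4\right) = 6 - -112 = 6 + 112 = 118$)
$\frac{\left(-69 + 11\right) + 112}{39} + \frac{z}{-425} = \frac{\left(-69 + 11\right) + 112}{39} + \frac{118}{-425} = \left(-58 + 112\right) \frac{1}{39} + 118 \left(- \frac{1}{425}\right) = 54 \cdot \frac{1}{39} - \frac{118}{425} = \frac{18}{13} - \frac{118}{425} = \frac{6116}{5525}$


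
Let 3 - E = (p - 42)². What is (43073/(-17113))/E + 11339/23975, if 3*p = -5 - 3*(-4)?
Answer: 2751916311713/5798956529450 ≈ 0.47455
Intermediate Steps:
p = 7/3 (p = (-5 - 3*(-4))/3 = (-5 + 12)/3 = (⅓)*7 = 7/3 ≈ 2.3333)
E = -14134/9 (E = 3 - (7/3 - 42)² = 3 - (-119/3)² = 3 - 1*14161/9 = 3 - 14161/9 = -14134/9 ≈ -1570.4)
(43073/(-17113))/E + 11339/23975 = (43073/(-17113))/(-14134/9) + 11339/23975 = (43073*(-1/17113))*(-9/14134) + 11339*(1/23975) = -43073/17113*(-9/14134) + 11339/23975 = 387657/241875142 + 11339/23975 = 2751916311713/5798956529450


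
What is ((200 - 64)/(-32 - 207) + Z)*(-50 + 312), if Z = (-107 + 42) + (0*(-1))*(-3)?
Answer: -4105802/239 ≈ -17179.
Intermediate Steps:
Z = -65 (Z = -65 + 0*(-3) = -65 + 0 = -65)
((200 - 64)/(-32 - 207) + Z)*(-50 + 312) = ((200 - 64)/(-32 - 207) - 65)*(-50 + 312) = (136/(-239) - 65)*262 = (136*(-1/239) - 65)*262 = (-136/239 - 65)*262 = -15671/239*262 = -4105802/239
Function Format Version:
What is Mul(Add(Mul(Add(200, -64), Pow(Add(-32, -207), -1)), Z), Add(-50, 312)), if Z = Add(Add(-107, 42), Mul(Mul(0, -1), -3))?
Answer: Rational(-4105802, 239) ≈ -17179.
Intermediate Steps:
Z = -65 (Z = Add(-65, Mul(0, -3)) = Add(-65, 0) = -65)
Mul(Add(Mul(Add(200, -64), Pow(Add(-32, -207), -1)), Z), Add(-50, 312)) = Mul(Add(Mul(Add(200, -64), Pow(Add(-32, -207), -1)), -65), Add(-50, 312)) = Mul(Add(Mul(136, Pow(-239, -1)), -65), 262) = Mul(Add(Mul(136, Rational(-1, 239)), -65), 262) = Mul(Add(Rational(-136, 239), -65), 262) = Mul(Rational(-15671, 239), 262) = Rational(-4105802, 239)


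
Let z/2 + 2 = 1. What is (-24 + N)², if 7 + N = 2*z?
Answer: 1225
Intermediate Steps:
z = -2 (z = -4 + 2*1 = -4 + 2 = -2)
N = -11 (N = -7 + 2*(-2) = -7 - 4 = -11)
(-24 + N)² = (-24 - 11)² = (-35)² = 1225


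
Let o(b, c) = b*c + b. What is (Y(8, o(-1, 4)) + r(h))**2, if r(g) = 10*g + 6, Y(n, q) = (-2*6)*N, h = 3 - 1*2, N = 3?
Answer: 400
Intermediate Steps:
o(b, c) = b + b*c
h = 1 (h = 3 - 2 = 1)
Y(n, q) = -36 (Y(n, q) = -2*6*3 = -12*3 = -36)
r(g) = 6 + 10*g
(Y(8, o(-1, 4)) + r(h))**2 = (-36 + (6 + 10*1))**2 = (-36 + (6 + 10))**2 = (-36 + 16)**2 = (-20)**2 = 400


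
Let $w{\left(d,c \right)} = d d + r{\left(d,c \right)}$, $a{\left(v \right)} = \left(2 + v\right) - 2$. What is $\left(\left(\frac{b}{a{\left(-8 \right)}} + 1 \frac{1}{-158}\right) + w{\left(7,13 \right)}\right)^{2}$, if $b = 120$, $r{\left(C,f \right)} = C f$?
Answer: $\frac{390023001}{24964} \approx 15623.0$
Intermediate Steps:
$a{\left(v \right)} = v$
$w{\left(d,c \right)} = d^{2} + c d$ ($w{\left(d,c \right)} = d d + d c = d^{2} + c d$)
$\left(\left(\frac{b}{a{\left(-8 \right)}} + 1 \frac{1}{-158}\right) + w{\left(7,13 \right)}\right)^{2} = \left(\left(\frac{120}{-8} + 1 \frac{1}{-158}\right) + 7 \left(13 + 7\right)\right)^{2} = \left(\left(120 \left(- \frac{1}{8}\right) + 1 \left(- \frac{1}{158}\right)\right) + 7 \cdot 20\right)^{2} = \left(\left(-15 - \frac{1}{158}\right) + 140\right)^{2} = \left(- \frac{2371}{158} + 140\right)^{2} = \left(\frac{19749}{158}\right)^{2} = \frac{390023001}{24964}$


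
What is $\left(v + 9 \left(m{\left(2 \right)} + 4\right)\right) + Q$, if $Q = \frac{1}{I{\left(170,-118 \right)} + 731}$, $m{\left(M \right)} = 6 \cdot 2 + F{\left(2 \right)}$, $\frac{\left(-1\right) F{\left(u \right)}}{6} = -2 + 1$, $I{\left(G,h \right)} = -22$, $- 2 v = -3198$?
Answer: $\frac{1274074}{709} \approx 1797.0$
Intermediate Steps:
$v = 1599$ ($v = \left(- \frac{1}{2}\right) \left(-3198\right) = 1599$)
$F{\left(u \right)} = 6$ ($F{\left(u \right)} = - 6 \left(-2 + 1\right) = \left(-6\right) \left(-1\right) = 6$)
$m{\left(M \right)} = 18$ ($m{\left(M \right)} = 6 \cdot 2 + 6 = 12 + 6 = 18$)
$Q = \frac{1}{709}$ ($Q = \frac{1}{-22 + 731} = \frac{1}{709} \approx 0.0014104$)
$\left(v + 9 \left(m{\left(2 \right)} + 4\right)\right) + Q = \left(1599 + 9 \left(18 + 4\right)\right) + \frac{1}{709} = \left(1599 + 9 \cdot 22\right) + \frac{1}{709} = \left(1599 + 198\right) + \frac{1}{709} = 1797 + \frac{1}{709} = \frac{1274074}{709}$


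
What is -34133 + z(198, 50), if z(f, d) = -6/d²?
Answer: -42666253/1250 ≈ -34133.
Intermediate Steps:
z(f, d) = -6/d²
-34133 + z(198, 50) = -34133 - 6/50² = -34133 - 6*1/2500 = -34133 - 3/1250 = -42666253/1250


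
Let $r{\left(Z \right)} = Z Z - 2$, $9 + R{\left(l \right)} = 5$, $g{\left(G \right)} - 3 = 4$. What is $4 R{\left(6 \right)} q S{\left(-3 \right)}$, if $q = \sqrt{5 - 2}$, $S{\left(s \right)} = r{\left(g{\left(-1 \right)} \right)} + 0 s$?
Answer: $- 752 \sqrt{3} \approx -1302.5$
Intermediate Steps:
$g{\left(G \right)} = 7$ ($g{\left(G \right)} = 3 + 4 = 7$)
$R{\left(l \right)} = -4$ ($R{\left(l \right)} = -9 + 5 = -4$)
$r{\left(Z \right)} = -2 + Z^{2}$ ($r{\left(Z \right)} = Z^{2} - 2 = -2 + Z^{2}$)
$S{\left(s \right)} = 47$ ($S{\left(s \right)} = \left(-2 + 7^{2}\right) + 0 s = \left(-2 + 49\right) + 0 = 47 + 0 = 47$)
$q = \sqrt{3} \approx 1.732$
$4 R{\left(6 \right)} q S{\left(-3 \right)} = 4 \left(-4\right) \sqrt{3} \cdot 47 = - 16 \sqrt{3} \cdot 47 = - 752 \sqrt{3}$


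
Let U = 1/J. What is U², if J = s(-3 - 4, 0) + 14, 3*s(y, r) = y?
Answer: 9/1225 ≈ 0.0073469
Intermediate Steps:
s(y, r) = y/3
J = 35/3 (J = (-3 - 4)/3 + 14 = (⅓)*(-7) + 14 = -7/3 + 14 = 35/3 ≈ 11.667)
U = 3/35 (U = 1/(35/3) = 3/35 ≈ 0.085714)
U² = (3/35)² = 9/1225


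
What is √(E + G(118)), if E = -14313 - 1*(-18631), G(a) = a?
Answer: 2*√1109 ≈ 66.603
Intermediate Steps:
E = 4318 (E = -14313 + 18631 = 4318)
√(E + G(118)) = √(4318 + 118) = √4436 = 2*√1109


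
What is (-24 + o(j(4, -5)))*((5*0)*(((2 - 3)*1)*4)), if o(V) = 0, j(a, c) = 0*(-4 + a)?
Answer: 0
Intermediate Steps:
j(a, c) = 0
(-24 + o(j(4, -5)))*((5*0)*(((2 - 3)*1)*4)) = (-24 + 0)*((5*0)*(((2 - 3)*1)*4)) = -0*-1*1*4 = -0*(-1*4) = -0*(-4) = -24*0 = 0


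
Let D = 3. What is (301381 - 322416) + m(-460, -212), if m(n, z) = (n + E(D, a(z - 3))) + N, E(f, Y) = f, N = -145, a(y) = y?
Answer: -21637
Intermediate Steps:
m(n, z) = -142 + n (m(n, z) = (n + 3) - 145 = (3 + n) - 145 = -142 + n)
(301381 - 322416) + m(-460, -212) = (301381 - 322416) + (-142 - 460) = -21035 - 602 = -21637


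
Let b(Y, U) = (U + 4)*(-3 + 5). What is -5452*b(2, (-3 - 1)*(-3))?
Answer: -174464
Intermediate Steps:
b(Y, U) = 8 + 2*U (b(Y, U) = (4 + U)*2 = 8 + 2*U)
-5452*b(2, (-3 - 1)*(-3)) = -5452*(8 + 2*((-3 - 1)*(-3))) = -5452*(8 + 2*(-4*(-3))) = -5452*(8 + 2*12) = -5452*(8 + 24) = -5452*32 = -174464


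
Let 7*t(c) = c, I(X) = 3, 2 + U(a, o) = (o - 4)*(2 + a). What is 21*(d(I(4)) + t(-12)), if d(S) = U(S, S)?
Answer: -183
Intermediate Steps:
U(a, o) = -2 + (-4 + o)*(2 + a) (U(a, o) = -2 + (o - 4)*(2 + a) = -2 + (-4 + o)*(2 + a))
t(c) = c/7
d(S) = -10 + S² - 2*S (d(S) = -10 - 4*S + 2*S + S*S = -10 - 4*S + 2*S + S² = -10 + S² - 2*S)
21*(d(I(4)) + t(-12)) = 21*((-10 + 3² - 2*3) + (⅐)*(-12)) = 21*((-10 + 9 - 6) - 12/7) = 21*(-7 - 12/7) = 21*(-61/7) = -183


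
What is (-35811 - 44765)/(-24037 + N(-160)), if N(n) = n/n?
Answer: 20144/6009 ≈ 3.3523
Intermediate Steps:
N(n) = 1
(-35811 - 44765)/(-24037 + N(-160)) = (-35811 - 44765)/(-24037 + 1) = -80576/(-24036) = -80576*(-1/24036) = 20144/6009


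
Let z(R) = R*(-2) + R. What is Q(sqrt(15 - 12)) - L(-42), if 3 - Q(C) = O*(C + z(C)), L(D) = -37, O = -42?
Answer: 40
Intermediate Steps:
z(R) = -R (z(R) = -2*R + R = -R)
Q(C) = 3 (Q(C) = 3 - (-42)*(C - C) = 3 - (-42)*0 = 3 - 1*0 = 3 + 0 = 3)
Q(sqrt(15 - 12)) - L(-42) = 3 - 1*(-37) = 3 + 37 = 40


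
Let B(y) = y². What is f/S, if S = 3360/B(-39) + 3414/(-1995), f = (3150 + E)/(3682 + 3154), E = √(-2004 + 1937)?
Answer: 531019125/573656612 + 337155*I*√67/1147313224 ≈ 0.92567 + 0.0024054*I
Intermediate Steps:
E = I*√67 (E = √(-67) = I*√67 ≈ 8.1853*I)
f = 1575/3418 + I*√67/6836 (f = (3150 + I*√67)/(3682 + 3154) = (3150 + I*√67)/6836 = (3150 + I*√67)*(1/6836) = 1575/3418 + I*√67/6836 ≈ 0.4608 + 0.0011974*I)
S = 167834/337155 (S = 3360/((-39)²) + 3414/(-1995) = 3360/1521 + 3414*(-1/1995) = 3360*(1/1521) - 1138/665 = 1120/507 - 1138/665 = 167834/337155 ≈ 0.49779)
f/S = (1575/3418 + I*√67/6836)/(167834/337155) = (1575/3418 + I*√67/6836)*(337155/167834) = 531019125/573656612 + 337155*I*√67/1147313224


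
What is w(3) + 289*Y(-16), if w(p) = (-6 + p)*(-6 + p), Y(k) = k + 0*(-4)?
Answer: -4615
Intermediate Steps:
Y(k) = k (Y(k) = k + 0 = k)
w(p) = (-6 + p)²
w(3) + 289*Y(-16) = (-6 + 3)² + 289*(-16) = (-3)² - 4624 = 9 - 4624 = -4615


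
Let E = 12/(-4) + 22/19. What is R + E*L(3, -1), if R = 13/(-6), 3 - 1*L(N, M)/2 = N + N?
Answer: 1013/114 ≈ 8.8860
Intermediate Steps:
L(N, M) = 6 - 4*N (L(N, M) = 6 - 2*(N + N) = 6 - 4*N)
R = -13/6 (R = 13*(-⅙) = -13/6 ≈ -2.1667)
E = -35/19 (E = 12*(-¼) + 22*(1/19) = -3 + 22/19 = -35/19 ≈ -1.8421)
R + E*L(3, -1) = -13/6 - 35*(6 - 4*3)/19 = -13/6 - 35*(6 - 12)/19 = -13/6 - 35/19*(-6) = -13/6 + 210/19 = 1013/114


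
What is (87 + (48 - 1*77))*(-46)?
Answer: -2668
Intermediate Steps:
(87 + (48 - 1*77))*(-46) = (87 + (48 - 77))*(-46) = (87 - 29)*(-46) = 58*(-46) = -2668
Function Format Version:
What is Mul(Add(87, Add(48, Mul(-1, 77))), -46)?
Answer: -2668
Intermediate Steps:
Mul(Add(87, Add(48, Mul(-1, 77))), -46) = Mul(Add(87, Add(48, -77)), -46) = Mul(Add(87, -29), -46) = Mul(58, -46) = -2668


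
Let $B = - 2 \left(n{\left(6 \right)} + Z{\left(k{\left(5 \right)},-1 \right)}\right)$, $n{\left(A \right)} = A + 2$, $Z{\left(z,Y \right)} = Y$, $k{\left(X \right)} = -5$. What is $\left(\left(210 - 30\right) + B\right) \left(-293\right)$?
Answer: $-48638$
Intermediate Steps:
$n{\left(A \right)} = 2 + A$
$B = -14$ ($B = - 2 \left(\left(2 + 6\right) - 1\right) = - 2 \left(8 - 1\right) = \left(-2\right) 7 = -14$)
$\left(\left(210 - 30\right) + B\right) \left(-293\right) = \left(\left(210 - 30\right) - 14\right) \left(-293\right) = \left(180 - 14\right) \left(-293\right) = 166 \left(-293\right) = -48638$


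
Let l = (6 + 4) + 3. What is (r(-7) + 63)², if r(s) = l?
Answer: 5776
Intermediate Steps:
l = 13 (l = 10 + 3 = 13)
r(s) = 13
(r(-7) + 63)² = (13 + 63)² = 76² = 5776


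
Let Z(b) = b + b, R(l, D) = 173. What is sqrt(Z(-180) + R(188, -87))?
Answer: I*sqrt(187) ≈ 13.675*I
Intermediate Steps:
Z(b) = 2*b
sqrt(Z(-180) + R(188, -87)) = sqrt(2*(-180) + 173) = sqrt(-360 + 173) = sqrt(-187) = I*sqrt(187)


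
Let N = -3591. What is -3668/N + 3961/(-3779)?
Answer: -51797/1938627 ≈ -0.026718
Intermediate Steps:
-3668/N + 3961/(-3779) = -3668/(-3591) + 3961/(-3779) = -3668*(-1/3591) + 3961*(-1/3779) = 524/513 - 3961/3779 = -51797/1938627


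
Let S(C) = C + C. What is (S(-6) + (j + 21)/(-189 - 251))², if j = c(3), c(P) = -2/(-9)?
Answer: 2276339521/15681600 ≈ 145.16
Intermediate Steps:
c(P) = 2/9 (c(P) = -2*(-⅑) = 2/9)
j = 2/9 ≈ 0.22222
S(C) = 2*C
(S(-6) + (j + 21)/(-189 - 251))² = (2*(-6) + (2/9 + 21)/(-189 - 251))² = (-12 + (191/9)/(-440))² = (-12 + (191/9)*(-1/440))² = (-12 - 191/3960)² = (-47711/3960)² = 2276339521/15681600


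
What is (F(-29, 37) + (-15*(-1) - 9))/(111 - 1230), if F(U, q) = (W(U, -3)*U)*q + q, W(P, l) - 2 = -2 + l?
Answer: -3262/1119 ≈ -2.9151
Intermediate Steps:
W(P, l) = l (W(P, l) = 2 + (-2 + l) = l)
F(U, q) = q - 3*U*q (F(U, q) = (-3*U)*q + q = -3*U*q + q = q - 3*U*q)
(F(-29, 37) + (-15*(-1) - 9))/(111 - 1230) = (37*(1 - 3*(-29)) + (-15*(-1) - 9))/(111 - 1230) = (37*(1 + 87) + (15 - 9))/(-1119) = (37*88 + 6)*(-1/1119) = (3256 + 6)*(-1/1119) = 3262*(-1/1119) = -3262/1119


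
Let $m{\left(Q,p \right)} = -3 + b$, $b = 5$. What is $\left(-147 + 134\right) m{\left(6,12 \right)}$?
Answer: $-26$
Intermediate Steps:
$m{\left(Q,p \right)} = 2$ ($m{\left(Q,p \right)} = -3 + 5 = 2$)
$\left(-147 + 134\right) m{\left(6,12 \right)} = \left(-147 + 134\right) 2 = \left(-13\right) 2 = -26$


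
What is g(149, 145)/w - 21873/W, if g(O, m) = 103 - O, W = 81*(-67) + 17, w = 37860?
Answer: 20696573/5120565 ≈ 4.0419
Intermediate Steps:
W = -5410 (W = -5427 + 17 = -5410)
g(149, 145)/w - 21873/W = (103 - 1*149)/37860 - 21873/(-5410) = (103 - 149)*(1/37860) - 21873*(-1/5410) = -46*1/37860 + 21873/5410 = -23/18930 + 21873/5410 = 20696573/5120565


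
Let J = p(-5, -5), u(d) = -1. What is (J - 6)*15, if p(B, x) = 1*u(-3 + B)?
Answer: -105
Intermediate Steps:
p(B, x) = -1 (p(B, x) = 1*(-1) = -1)
J = -1
(J - 6)*15 = (-1 - 6)*15 = -7*15 = -105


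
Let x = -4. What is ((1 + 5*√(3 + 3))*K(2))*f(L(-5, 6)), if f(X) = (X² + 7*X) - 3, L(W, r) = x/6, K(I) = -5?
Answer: 325/9 + 1625*√6/9 ≈ 478.38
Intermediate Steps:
L(W, r) = -⅔ (L(W, r) = -4/6 = -4*⅙ = -⅔)
f(X) = -3 + X² + 7*X
((1 + 5*√(3 + 3))*K(2))*f(L(-5, 6)) = ((1 + 5*√(3 + 3))*(-5))*(-3 + (-⅔)² + 7*(-⅔)) = ((1 + 5*√6)*(-5))*(-3 + 4/9 - 14/3) = (-5 - 25*√6)*(-65/9) = 325/9 + 1625*√6/9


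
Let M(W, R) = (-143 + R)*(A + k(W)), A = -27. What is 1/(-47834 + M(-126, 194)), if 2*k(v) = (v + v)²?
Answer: 1/1570141 ≈ 6.3689e-7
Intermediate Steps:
k(v) = 2*v² (k(v) = (v + v)²/2 = (2*v)²/2 = (4*v²)/2 = 2*v²)
M(W, R) = (-143 + R)*(-27 + 2*W²)
1/(-47834 + M(-126, 194)) = 1/(-47834 + (3861 - 286*(-126)² - 27*194 + 2*194*(-126)²)) = 1/(-47834 + (3861 - 286*15876 - 5238 + 2*194*15876)) = 1/(-47834 + (3861 - 4540536 - 5238 + 6159888)) = 1/(-47834 + 1617975) = 1/1570141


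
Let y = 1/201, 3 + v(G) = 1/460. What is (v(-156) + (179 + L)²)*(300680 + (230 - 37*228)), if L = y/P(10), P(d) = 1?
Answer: 87075662139897977/9292230 ≈ 9.3708e+9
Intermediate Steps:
v(G) = -1379/460 (v(G) = -3 + 1/460 = -1379/460)
y = 1/201 ≈ 0.0049751
L = 1/201 (L = (1/201)/1 = (1/201)*1 = 1/201 ≈ 0.0049751)
(v(-156) + (179 + L)²)*(300680 + (230 - 37*228)) = (-1379/460 + (179 + 1/201)²)*(300680 + (230 - 37*228)) = (-1379/460 + (35980/201)²)*(300680 + (230 - 8436)) = (-1379/460 + 1294560400/40401)*(300680 - 8206) = (595442071021/18584460)*292474 = 87075662139897977/9292230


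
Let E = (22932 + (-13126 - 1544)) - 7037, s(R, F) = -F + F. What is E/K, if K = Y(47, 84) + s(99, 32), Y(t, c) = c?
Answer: 175/12 ≈ 14.583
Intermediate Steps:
s(R, F) = 0
E = 1225 (E = (22932 - 14670) - 7037 = 8262 - 7037 = 1225)
K = 84 (K = 84 + 0 = 84)
E/K = 1225/84 = 1225*(1/84) = 175/12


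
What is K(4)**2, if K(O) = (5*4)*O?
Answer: 6400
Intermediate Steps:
K(O) = 20*O
K(4)**2 = (20*4)**2 = 80**2 = 6400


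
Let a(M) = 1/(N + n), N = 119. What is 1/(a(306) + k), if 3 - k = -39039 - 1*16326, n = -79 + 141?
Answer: 181/10021609 ≈ 1.8061e-5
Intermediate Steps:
n = 62
k = 55368 (k = 3 - (-39039 - 1*16326) = 3 - (-39039 - 16326) = 3 - 1*(-55365) = 3 + 55365 = 55368)
a(M) = 1/181 (a(M) = 1/(119 + 62) = 1/181)
1/(a(306) + k) = 1/(1/181 + 55368) = 1/(10021609/181) = 181/10021609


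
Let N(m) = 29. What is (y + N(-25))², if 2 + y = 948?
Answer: 950625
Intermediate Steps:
y = 946 (y = -2 + 948 = 946)
(y + N(-25))² = (946 + 29)² = 975² = 950625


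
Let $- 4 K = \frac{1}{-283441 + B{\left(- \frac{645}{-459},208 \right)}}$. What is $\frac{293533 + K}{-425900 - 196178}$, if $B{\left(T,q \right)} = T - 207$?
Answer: $- \frac{50954897172781}{107987587505848} \approx -0.47186$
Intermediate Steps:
$B{\left(T,q \right)} = -207 + T$
$K = \frac{153}{173591716}$ ($K = - \frac{1}{4 \left(-283441 - \left(207 + \frac{645}{-459}\right)\right)} = - \frac{1}{4 \left(-283441 - \frac{31456}{153}\right)} = - \frac{1}{4 \left(- \frac{43397929}{153}\right)} = \left(- \frac{1}{4}\right) \left(- \frac{153}{43397929}\right) = \frac{153}{173591716} \approx 8.8138 \cdot 10^{-7}$)
$\frac{293533 + K}{-425900 - 196178} = \frac{293533 + \frac{153}{173591716}}{-425900 - 196178} = \frac{50954897172781}{173591716 \left(-622078\right)} = \frac{50954897172781}{173591716} \left(- \frac{1}{622078}\right) = - \frac{50954897172781}{107987587505848}$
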